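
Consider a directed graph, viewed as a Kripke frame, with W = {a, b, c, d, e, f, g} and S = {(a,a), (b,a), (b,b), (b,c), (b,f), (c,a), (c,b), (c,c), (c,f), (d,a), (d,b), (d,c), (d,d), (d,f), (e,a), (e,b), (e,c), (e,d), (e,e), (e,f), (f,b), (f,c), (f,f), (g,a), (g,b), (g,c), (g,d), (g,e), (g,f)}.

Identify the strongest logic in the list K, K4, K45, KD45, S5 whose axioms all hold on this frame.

K

Transitive (axiom 4): no — f S b and b S a, but not f S a.
Euclidean (axiom 5): no — b S a and b S c, but not a S c.
Serial (axiom D): yes — every world has a successor (e.g. a S a).
Reflexive (axiom T): no — g is not related to itself.
So F validates K; K4 would additionally require S to be transitive. The strongest is K.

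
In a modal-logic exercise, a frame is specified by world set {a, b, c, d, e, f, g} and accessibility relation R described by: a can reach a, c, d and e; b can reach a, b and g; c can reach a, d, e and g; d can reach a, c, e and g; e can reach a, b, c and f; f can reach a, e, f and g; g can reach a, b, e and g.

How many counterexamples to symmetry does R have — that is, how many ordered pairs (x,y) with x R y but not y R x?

9

Enumerating: (b,a), (c,g), (d,e), (d,g), (e,b), (f,a), (f,g), (g,a), (g,e).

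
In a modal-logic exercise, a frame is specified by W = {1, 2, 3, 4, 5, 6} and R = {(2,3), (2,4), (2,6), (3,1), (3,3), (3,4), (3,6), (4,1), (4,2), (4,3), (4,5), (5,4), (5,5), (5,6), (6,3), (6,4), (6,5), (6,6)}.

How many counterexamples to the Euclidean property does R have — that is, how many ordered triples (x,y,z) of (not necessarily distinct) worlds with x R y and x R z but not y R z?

27

Enumerating: (2,4,4), (2,4,6), (3,1,1), (3,1,3), (3,1,4), (3,1,6), (3,4,4), (3,4,6), (3,6,1), (4,1,1), (4,1,2), (4,1,3), … and 15 more.
Total: 27.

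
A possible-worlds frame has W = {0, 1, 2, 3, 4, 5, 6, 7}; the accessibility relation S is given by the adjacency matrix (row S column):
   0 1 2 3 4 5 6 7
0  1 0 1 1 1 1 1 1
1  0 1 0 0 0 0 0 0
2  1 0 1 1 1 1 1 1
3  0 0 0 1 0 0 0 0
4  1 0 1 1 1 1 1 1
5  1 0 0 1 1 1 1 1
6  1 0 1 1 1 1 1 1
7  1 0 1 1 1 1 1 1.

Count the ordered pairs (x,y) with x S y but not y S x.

Enumerating: (0,3), (2,3), (2,5), (4,3), (5,3), (6,3), (7,3).

7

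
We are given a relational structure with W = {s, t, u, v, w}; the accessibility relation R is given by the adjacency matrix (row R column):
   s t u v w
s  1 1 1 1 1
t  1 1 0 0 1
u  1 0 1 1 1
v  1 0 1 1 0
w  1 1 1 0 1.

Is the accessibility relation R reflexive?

Yes

Reflexive: yes — every world is R-related to itself.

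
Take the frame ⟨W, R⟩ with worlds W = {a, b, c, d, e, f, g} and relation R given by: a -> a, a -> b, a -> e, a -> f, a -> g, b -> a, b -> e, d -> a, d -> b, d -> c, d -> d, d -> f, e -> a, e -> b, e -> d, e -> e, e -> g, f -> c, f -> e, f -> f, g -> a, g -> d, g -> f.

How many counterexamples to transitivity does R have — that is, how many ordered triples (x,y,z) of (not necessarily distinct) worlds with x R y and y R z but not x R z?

Enumerating: (a,e,d), (a,f,c), (a,g,d), (b,a,b), (b,a,f), (b,a,g), (b,e,b), (b,e,d), (b,e,g), (d,a,e), (d,a,g), (d,b,e), … and 16 more.
Total: 28.

28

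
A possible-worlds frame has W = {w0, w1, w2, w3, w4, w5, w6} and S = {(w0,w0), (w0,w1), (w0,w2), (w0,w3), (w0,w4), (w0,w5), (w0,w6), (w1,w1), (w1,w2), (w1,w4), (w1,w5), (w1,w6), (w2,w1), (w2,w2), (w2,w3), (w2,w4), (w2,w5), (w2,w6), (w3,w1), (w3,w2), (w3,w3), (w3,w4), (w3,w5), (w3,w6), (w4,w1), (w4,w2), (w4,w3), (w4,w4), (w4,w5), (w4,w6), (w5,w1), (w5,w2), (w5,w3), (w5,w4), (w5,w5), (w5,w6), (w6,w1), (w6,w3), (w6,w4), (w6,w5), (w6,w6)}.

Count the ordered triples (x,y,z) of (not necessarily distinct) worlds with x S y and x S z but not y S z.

Enumerating: (w0,w1,w0), (w0,w1,w3), (w0,w2,w0), (w0,w3,w0), (w0,w4,w0), (w0,w5,w0), (w0,w6,w0), (w0,w6,w2), (w1,w6,w2), (w2,w1,w3), (w2,w6,w2), (w3,w1,w3), (w3,w6,w2), (w4,w1,w3), (w4,w6,w2), (w5,w1,w3), (w5,w6,w2), (w6,w1,w3).

18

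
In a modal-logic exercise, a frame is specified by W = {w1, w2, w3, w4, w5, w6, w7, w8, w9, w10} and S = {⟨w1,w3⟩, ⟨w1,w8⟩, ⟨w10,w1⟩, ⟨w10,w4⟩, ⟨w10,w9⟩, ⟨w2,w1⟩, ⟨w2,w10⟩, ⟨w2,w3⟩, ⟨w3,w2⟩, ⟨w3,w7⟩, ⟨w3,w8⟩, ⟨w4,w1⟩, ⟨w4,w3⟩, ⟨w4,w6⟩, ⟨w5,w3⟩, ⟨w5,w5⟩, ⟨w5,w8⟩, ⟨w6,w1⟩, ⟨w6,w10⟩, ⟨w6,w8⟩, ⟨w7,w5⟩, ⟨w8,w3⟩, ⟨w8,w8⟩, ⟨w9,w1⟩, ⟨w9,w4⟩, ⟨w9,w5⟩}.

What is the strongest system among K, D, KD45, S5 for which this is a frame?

D

Serial (axiom D): yes — every world has a successor (e.g. w1 S w3).
Euclidean (axiom 5): no — w10 S w1 and w10 S w4, but not w1 S w4.
Transitive (axiom 4): no — w1 S w3 and w3 S w2, but not w1 S w2.
Reflexive (axiom T): no — w1 is not related to itself.
So F validates K, D; KD45 would additionally require S to be Euclidean and transitive. The strongest is D.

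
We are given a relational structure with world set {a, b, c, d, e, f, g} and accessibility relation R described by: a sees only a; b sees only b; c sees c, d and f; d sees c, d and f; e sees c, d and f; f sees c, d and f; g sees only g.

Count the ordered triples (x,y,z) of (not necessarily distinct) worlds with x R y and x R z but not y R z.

R is Euclidean; there are no such tuples.

0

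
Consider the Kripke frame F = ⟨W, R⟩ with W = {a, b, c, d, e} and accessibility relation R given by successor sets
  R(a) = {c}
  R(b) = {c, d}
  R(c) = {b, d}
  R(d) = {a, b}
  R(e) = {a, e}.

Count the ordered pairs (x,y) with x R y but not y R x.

4

Enumerating: (a,c), (c,d), (d,a), (e,a).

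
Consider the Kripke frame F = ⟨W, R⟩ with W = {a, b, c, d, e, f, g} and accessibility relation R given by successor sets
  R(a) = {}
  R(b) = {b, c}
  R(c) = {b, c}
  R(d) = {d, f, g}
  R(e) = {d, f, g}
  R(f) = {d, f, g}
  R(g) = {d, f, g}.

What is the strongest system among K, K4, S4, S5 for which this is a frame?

Transitive (axiom 4): yes — every two-step R-path is closed by a direct edge.
Reflexive (axiom T): no — a is not related to itself.
Euclidean (axiom 5): yes — any two successors of a common world are R-related.
So F validates K, K4; S4 would additionally require R to be reflexive. The strongest is K4.

K4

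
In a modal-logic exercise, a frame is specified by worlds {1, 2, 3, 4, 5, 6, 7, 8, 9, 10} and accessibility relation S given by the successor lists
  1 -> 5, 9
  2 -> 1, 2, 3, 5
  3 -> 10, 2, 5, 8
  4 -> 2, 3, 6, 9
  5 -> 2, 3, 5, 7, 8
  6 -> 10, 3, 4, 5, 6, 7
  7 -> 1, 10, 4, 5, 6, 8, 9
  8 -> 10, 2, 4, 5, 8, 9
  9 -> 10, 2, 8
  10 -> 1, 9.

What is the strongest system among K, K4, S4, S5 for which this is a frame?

Transitive (axiom 4): no — 1 S 5 and 5 S 2, but not 1 S 2.
Reflexive (axiom T): no — 1 is not related to itself.
Euclidean (axiom 5): no — 1 S 5 and 1 S 9, but not 5 S 9.
So F validates K; K4 would additionally require S to be transitive. The strongest is K.

K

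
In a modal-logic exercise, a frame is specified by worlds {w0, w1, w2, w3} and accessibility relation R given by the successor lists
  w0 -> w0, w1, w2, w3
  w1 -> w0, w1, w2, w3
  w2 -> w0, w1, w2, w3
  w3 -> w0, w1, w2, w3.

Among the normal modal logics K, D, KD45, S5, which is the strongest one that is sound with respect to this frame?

Serial (axiom D): yes — every world has a successor (e.g. w0 R w0).
Euclidean (axiom 5): yes — any two successors of a common world are R-related.
Transitive (axiom 4): yes — every two-step R-path is closed by a direct edge.
Reflexive (axiom T): yes — every world is R-related to itself.
So F validates K, D, KD45, S5. The strongest is S5.

S5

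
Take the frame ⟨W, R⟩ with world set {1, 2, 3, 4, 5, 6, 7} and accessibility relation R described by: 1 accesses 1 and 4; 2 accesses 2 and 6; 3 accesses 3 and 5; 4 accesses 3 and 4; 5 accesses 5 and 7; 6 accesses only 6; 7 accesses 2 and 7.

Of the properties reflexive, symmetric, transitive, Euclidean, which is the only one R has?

reflexive

Reflexive: yes — every world is R-related to itself.
Symmetric: no — 1 R 4 but not 4 R 1.
Transitive: no — 1 R 4 and 4 R 3, but not 1 R 3.
Euclidean: no — 1 R 4 and 1 R 1, but not 4 R 1.
Only reflexive holds.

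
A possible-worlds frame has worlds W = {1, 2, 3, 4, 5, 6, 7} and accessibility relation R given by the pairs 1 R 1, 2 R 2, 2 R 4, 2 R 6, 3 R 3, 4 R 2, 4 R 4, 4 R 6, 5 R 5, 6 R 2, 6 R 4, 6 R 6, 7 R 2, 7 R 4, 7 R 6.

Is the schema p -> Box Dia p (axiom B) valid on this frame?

No

Axiom B corresponds to the accessibility relation being symmetric.
Symmetric: no — 7 R 2 but not 2 R 7.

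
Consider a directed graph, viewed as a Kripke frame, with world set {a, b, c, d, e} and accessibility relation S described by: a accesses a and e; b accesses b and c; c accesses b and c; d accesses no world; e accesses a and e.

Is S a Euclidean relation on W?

Yes

Euclidean: yes — any two successors of a common world are S-related.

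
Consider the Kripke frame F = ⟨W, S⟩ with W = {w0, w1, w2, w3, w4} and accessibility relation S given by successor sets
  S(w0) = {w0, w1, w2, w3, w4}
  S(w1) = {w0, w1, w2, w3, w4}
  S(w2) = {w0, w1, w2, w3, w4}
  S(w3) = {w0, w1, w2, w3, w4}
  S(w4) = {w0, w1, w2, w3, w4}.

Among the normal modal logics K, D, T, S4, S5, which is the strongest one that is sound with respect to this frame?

Serial (axiom D): yes — every world has a successor (e.g. w0 S w0).
Reflexive (axiom T): yes — every world is S-related to itself.
Transitive (axiom 4): yes — every two-step S-path is closed by a direct edge.
Euclidean (axiom 5): yes — any two successors of a common world are S-related.
So F validates K, D, T, S4, S5. The strongest is S5.

S5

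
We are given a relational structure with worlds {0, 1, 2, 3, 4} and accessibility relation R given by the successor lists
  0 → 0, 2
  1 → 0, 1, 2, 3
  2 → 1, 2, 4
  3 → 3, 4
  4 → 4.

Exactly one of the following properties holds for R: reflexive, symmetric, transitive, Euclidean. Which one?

Reflexive: yes — every world is R-related to itself.
Symmetric: no — 0 R 2 but not 2 R 0.
Transitive: no — 0 R 2 and 2 R 1, but not 0 R 1.
Euclidean: no — 1 R 0 and 1 R 3, but not 0 R 3.
Only reflexive holds.

reflexive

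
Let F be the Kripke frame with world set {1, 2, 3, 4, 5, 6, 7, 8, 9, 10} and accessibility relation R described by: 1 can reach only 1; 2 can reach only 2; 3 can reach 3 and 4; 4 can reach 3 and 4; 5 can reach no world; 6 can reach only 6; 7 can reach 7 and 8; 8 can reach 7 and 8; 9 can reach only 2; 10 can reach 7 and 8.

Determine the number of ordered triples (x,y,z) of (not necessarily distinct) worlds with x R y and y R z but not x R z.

R is transitive; there are no such tuples.

0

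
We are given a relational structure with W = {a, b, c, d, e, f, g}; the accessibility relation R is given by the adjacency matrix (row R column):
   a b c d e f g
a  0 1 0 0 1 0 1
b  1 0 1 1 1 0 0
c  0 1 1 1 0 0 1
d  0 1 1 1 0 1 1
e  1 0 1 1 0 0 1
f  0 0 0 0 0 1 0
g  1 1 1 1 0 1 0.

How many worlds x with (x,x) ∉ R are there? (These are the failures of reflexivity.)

4

Enumerating: a, b, e, g.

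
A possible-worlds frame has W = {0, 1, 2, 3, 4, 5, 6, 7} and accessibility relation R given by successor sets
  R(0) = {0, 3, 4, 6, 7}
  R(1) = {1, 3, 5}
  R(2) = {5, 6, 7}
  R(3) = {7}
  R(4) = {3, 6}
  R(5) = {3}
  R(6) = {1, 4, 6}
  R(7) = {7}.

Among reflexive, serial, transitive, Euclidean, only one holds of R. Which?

Reflexive: no — 2 is not related to itself.
Serial: yes — every world has a successor (e.g. 0 R 0).
Transitive: no — 0 R 6 and 6 R 1, but not 0 R 1.
Euclidean: no — 0 R 3 and 0 R 4, but not 3 R 4.
Only serial holds.

serial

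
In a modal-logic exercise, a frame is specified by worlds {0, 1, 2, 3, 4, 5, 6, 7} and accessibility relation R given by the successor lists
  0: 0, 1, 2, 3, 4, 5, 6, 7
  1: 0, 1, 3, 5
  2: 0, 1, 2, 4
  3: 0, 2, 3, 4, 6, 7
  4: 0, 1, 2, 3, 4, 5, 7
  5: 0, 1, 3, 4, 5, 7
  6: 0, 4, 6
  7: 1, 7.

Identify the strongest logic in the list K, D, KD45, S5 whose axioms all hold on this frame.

Serial (axiom D): yes — every world has a successor (e.g. 0 R 0).
Euclidean (axiom 5): no — 0 R 1 and 0 R 2, but not 1 R 2.
Transitive (axiom 4): no — 1 R 0 and 0 R 2, but not 1 R 2.
Reflexive (axiom T): yes — every world is R-related to itself.
So F validates K, D; KD45 would additionally require R to be Euclidean and transitive. The strongest is D.

D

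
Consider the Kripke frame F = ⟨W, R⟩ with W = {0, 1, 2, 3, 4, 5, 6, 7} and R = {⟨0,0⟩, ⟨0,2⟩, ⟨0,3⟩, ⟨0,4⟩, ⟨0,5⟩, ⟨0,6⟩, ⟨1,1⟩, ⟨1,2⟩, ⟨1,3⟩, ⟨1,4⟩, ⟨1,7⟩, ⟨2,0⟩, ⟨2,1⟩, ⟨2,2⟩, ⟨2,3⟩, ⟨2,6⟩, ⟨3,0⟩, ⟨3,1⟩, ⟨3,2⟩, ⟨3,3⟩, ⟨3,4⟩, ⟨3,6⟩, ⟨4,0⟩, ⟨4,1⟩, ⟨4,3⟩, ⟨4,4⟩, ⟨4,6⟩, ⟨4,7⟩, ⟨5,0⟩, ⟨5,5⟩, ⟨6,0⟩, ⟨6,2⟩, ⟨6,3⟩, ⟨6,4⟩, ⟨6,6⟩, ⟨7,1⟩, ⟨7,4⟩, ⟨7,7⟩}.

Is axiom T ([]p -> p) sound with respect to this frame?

Axiom T corresponds to the accessibility relation being reflexive.
Reflexive: yes — every world is R-related to itself.

Yes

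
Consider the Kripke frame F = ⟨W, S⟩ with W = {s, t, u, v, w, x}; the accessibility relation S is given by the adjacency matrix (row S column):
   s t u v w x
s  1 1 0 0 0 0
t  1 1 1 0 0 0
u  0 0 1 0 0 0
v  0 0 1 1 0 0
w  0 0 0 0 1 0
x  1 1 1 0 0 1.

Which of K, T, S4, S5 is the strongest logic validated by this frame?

T

Reflexive (axiom T): yes — every world is S-related to itself.
Transitive (axiom 4): no — s S t and t S u, but not s S u.
Euclidean (axiom 5): no — t S s and t S u, but not s S u.
So F validates K, T; S4 would additionally require S to be transitive. The strongest is T.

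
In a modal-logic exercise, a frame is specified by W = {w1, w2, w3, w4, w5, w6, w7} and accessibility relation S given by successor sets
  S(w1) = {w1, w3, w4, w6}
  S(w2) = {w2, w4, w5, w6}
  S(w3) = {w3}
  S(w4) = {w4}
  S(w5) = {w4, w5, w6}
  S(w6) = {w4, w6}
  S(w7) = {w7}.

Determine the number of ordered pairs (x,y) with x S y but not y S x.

Enumerating: (w1,w3), (w1,w4), (w1,w6), (w2,w4), (w2,w5), (w2,w6), (w5,w4), (w5,w6), (w6,w4).

9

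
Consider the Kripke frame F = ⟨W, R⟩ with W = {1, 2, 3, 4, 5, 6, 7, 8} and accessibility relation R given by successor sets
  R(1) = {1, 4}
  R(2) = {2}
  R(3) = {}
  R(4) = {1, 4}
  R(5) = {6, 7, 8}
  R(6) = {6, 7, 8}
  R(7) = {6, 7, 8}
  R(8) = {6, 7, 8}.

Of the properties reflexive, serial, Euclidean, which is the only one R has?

Reflexive: no — 3 is not related to itself.
Serial: no — 3 has no R-successor.
Euclidean: yes — any two successors of a common world are R-related.
Only Euclidean holds.

Euclidean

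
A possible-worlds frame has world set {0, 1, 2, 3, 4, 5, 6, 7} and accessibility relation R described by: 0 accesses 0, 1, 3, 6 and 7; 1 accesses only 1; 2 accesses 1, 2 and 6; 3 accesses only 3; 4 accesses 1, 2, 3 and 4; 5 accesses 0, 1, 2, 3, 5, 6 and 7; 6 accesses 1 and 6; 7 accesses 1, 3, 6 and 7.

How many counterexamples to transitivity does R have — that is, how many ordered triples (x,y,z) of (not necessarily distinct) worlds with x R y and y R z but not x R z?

1

Enumerating: (4,2,6).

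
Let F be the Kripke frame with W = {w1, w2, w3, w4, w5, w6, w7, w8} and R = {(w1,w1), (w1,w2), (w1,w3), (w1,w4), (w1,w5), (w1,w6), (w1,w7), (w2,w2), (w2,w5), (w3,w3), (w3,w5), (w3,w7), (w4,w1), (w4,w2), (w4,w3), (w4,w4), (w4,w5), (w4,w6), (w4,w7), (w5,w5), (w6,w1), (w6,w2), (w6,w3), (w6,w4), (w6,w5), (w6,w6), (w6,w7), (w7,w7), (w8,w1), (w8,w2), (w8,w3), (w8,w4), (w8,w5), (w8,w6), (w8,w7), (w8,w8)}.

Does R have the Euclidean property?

No

Euclidean: no — w1 R w2 and w1 R w3, but not w2 R w3.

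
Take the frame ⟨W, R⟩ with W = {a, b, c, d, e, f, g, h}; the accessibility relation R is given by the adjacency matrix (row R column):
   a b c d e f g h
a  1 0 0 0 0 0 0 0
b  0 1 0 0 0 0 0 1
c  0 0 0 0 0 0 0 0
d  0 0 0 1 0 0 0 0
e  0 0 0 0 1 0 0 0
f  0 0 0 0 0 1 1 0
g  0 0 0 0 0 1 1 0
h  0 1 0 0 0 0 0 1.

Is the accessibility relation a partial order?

No

Reflexive: no — c is not related to itself.
Transitive: yes — every two-step R-path is closed by a direct edge.
Antisymmetric: no — b R h and h R b with b ≠ h.
So R is not a partial order.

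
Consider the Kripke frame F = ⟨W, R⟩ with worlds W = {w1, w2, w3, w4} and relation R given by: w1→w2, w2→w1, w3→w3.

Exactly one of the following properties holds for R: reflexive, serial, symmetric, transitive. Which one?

Reflexive: no — w1 is not related to itself.
Serial: no — w4 has no R-successor.
Symmetric: yes — every pair in R has its reverse in R.
Transitive: no — w1 R w2 and w2 R w1, but not w1 R w1.
Only symmetric holds.

symmetric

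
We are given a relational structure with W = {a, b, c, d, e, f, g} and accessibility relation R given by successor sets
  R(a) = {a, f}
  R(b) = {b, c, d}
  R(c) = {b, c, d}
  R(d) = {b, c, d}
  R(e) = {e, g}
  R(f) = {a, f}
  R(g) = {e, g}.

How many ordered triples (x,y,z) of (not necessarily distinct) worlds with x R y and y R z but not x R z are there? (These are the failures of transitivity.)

0

R is transitive; there are no such tuples.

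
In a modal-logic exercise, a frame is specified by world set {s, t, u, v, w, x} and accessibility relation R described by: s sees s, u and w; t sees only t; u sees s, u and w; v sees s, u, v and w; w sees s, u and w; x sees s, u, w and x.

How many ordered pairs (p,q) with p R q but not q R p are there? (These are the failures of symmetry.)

Enumerating: (v,s), (v,u), (v,w), (x,s), (x,u), (x,w).

6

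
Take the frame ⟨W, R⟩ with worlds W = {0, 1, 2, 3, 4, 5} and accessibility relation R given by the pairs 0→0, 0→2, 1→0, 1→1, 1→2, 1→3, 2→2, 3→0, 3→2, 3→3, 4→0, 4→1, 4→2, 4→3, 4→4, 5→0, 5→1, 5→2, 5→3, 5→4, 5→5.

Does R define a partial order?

Reflexive: yes — every world is R-related to itself.
Transitive: yes — every two-step R-path is closed by a direct edge.
Antisymmetric: yes — no distinct pair is related both ways.
So R is a partial order.

Yes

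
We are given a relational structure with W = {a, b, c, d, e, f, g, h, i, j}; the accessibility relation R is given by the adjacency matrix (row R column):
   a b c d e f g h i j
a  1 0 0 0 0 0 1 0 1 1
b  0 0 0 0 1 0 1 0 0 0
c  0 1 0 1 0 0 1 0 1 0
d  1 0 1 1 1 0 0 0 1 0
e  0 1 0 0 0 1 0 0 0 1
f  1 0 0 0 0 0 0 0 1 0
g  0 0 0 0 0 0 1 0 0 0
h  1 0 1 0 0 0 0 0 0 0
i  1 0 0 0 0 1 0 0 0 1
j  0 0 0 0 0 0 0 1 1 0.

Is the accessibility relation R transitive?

Transitive: no — a R i and i R f, but not a R f.

No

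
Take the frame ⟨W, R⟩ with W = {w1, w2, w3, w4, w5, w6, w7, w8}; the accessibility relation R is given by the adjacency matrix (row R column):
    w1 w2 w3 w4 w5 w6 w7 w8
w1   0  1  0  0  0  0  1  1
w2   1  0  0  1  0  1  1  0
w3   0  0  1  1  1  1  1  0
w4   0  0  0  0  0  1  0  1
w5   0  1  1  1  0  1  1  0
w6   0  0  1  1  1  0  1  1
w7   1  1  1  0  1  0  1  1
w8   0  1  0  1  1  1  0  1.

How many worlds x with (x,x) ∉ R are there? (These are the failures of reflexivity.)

Enumerating: w1, w2, w4, w5, w6.

5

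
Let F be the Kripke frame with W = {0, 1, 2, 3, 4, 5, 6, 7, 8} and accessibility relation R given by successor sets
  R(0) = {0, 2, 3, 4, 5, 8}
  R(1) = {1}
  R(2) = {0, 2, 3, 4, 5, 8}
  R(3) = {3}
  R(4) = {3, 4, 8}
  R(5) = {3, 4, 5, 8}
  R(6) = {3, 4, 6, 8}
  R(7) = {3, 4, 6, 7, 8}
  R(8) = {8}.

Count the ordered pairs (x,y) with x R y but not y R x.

20

Enumerating: (0,3), (0,4), (0,5), (0,8), (2,3), (2,4), (2,5), (2,8), (4,3), (4,8), (5,3), (5,4), … and 8 more.
Total: 20.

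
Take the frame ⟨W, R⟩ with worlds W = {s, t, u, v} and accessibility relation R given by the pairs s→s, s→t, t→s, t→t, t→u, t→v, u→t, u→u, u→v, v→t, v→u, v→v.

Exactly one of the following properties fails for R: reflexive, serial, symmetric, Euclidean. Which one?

Reflexive: yes — every world is R-related to itself.
Serial: yes — every world has a successor (e.g. s R s).
Symmetric: yes — every pair in R has its reverse in R.
Euclidean: no — t R s and t R u, but not s R u.
Only Euclidean fails.

Euclidean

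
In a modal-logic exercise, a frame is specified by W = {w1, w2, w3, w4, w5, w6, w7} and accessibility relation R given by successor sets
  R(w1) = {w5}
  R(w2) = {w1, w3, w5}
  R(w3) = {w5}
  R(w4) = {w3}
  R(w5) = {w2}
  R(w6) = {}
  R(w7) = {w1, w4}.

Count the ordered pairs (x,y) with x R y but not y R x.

Enumerating: (w1,w5), (w2,w1), (w2,w3), (w3,w5), (w4,w3), (w7,w1), (w7,w4).

7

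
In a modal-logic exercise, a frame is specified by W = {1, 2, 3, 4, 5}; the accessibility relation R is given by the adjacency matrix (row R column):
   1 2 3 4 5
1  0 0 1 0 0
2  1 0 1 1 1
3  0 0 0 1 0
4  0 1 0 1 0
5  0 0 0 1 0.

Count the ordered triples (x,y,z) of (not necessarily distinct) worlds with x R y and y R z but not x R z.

Enumerating: (1,3,4), (2,4,2), (3,4,2), (4,2,1), (4,2,3), (4,2,5), (5,4,2).

7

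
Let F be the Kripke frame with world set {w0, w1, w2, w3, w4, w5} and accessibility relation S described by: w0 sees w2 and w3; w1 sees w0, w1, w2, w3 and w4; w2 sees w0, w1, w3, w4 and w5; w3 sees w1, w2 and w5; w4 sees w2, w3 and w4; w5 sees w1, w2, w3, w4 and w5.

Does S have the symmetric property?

No

Symmetric: no — w0 S w3 but not w3 S w0.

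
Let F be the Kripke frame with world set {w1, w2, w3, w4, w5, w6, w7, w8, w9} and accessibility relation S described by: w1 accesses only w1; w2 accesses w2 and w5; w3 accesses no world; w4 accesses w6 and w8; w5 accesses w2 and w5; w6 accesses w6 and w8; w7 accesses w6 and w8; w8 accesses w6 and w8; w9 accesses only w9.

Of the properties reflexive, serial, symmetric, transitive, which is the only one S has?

Reflexive: no — w3 is not related to itself.
Serial: no — w3 has no S-successor.
Symmetric: no — w4 S w6 but not w6 S w4.
Transitive: yes — every two-step S-path is closed by a direct edge.
Only transitive holds.

transitive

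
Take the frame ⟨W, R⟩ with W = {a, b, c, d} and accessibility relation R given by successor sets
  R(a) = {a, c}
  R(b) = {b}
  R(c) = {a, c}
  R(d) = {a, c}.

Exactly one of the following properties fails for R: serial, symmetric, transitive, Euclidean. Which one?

symmetric

Serial: yes — every world has a successor (e.g. a R a).
Symmetric: no — d R a but not a R d.
Transitive: yes — every two-step R-path is closed by a direct edge.
Euclidean: yes — any two successors of a common world are R-related.
Only symmetric fails.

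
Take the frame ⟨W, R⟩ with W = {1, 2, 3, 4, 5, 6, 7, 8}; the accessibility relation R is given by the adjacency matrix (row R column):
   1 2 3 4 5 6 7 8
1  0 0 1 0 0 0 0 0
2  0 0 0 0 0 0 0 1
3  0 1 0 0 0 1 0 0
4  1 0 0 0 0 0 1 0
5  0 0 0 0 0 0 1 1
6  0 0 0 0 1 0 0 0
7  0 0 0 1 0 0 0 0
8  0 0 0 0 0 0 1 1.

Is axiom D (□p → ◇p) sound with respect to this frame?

Yes

Axiom D corresponds to the accessibility relation being serial.
Serial: yes — every world has a successor (e.g. 1 R 3).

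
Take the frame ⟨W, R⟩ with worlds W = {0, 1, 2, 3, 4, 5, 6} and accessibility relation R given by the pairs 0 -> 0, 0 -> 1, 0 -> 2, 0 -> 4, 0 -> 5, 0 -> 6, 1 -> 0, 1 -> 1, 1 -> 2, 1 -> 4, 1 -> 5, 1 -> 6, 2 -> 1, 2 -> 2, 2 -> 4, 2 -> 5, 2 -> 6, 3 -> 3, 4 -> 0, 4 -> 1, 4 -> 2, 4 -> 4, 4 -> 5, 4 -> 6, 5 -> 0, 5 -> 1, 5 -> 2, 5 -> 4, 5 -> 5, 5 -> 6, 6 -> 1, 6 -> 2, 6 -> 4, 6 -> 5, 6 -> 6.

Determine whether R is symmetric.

No

Symmetric: no — 0 R 2 but not 2 R 0.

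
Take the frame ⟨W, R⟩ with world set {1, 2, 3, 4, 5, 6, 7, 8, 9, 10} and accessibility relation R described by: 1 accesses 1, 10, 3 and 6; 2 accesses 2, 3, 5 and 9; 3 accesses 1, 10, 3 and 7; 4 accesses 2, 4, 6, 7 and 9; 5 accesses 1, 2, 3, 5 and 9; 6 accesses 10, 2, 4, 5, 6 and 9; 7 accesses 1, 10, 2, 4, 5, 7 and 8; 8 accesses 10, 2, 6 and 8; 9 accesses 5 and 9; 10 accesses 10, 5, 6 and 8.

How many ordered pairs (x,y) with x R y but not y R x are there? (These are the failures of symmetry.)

21

Enumerating: (1,10), (1,6), (10,5), (2,3), (2,9), (3,10), (3,7), (4,2), (4,9), (5,1), (5,3), (6,2), … and 9 more.
Total: 21.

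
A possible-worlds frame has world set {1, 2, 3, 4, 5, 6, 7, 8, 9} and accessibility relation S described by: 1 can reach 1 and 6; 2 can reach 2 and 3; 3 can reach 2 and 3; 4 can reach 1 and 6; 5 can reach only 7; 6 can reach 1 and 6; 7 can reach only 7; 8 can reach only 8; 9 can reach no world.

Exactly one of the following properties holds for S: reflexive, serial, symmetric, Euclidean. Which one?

Reflexive: no — 4 is not related to itself.
Serial: no — 9 has no S-successor.
Symmetric: no — 4 S 1 but not 1 S 4.
Euclidean: yes — any two successors of a common world are S-related.
Only Euclidean holds.

Euclidean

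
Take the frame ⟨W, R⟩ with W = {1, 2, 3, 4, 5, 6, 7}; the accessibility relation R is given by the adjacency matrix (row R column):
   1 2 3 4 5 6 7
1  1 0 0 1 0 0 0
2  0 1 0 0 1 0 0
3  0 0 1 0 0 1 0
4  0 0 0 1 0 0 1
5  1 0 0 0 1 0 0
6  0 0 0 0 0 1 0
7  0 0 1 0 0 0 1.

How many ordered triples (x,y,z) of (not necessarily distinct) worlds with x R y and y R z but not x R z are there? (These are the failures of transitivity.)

5

Enumerating: (1,4,7), (2,5,1), (4,7,3), (5,1,4), (7,3,6).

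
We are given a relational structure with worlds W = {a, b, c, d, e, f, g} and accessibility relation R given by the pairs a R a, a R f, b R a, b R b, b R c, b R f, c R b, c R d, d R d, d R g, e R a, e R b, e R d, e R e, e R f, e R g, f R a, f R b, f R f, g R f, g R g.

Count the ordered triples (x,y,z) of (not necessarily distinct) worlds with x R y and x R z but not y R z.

Enumerating: (b,a,b), (b,a,c), (b,c,a), (b,c,c), (b,c,f), (b,f,c), (c,b,d), (c,d,b), (d,g,d), (e,a,b), (e,a,d), (e,a,e), … and 17 more.
Total: 29.

29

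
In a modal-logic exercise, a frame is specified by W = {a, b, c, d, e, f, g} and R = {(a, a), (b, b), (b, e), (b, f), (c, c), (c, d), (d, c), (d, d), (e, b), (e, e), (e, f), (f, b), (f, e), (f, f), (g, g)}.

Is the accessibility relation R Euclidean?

Euclidean: yes — any two successors of a common world are R-related.

Yes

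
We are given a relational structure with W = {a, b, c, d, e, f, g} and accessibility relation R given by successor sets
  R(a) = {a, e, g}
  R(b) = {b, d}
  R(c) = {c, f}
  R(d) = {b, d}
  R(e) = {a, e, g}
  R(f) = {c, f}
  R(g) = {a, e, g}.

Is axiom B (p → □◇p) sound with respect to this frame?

Axiom B corresponds to the accessibility relation being symmetric.
Symmetric: yes — every pair in R has its reverse in R.

Yes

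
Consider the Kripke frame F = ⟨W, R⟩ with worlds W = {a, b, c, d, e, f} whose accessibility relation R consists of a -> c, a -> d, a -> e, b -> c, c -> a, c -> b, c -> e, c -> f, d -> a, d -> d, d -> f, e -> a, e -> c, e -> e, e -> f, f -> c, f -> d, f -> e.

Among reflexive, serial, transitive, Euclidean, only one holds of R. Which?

serial

Reflexive: no — a is not related to itself.
Serial: yes — every world has a successor (e.g. a R c).
Transitive: no — a R c and c R b, but not a R b.
Euclidean: no — a R c and a R d, but not c R d.
Only serial holds.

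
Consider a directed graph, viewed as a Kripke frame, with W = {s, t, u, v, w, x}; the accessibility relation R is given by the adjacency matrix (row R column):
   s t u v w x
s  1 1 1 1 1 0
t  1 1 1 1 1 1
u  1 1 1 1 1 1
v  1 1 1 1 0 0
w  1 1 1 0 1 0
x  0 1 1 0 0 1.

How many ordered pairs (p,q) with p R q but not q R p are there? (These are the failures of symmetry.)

R is symmetric; there are no such tuples.

0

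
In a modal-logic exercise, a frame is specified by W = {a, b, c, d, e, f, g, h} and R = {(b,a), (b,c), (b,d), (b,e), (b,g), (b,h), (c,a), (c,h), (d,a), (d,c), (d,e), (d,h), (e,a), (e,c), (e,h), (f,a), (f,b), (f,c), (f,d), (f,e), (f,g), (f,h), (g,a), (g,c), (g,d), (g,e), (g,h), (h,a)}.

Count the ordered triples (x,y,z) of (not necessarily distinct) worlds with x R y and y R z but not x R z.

0

R is transitive; there are no such tuples.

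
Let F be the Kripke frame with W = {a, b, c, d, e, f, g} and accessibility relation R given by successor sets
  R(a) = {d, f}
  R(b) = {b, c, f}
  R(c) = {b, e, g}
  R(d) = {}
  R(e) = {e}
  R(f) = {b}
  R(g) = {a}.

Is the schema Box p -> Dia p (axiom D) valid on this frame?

By correspondence theory, D is valid on a frame iff R is serial.
Serial: no — d has no R-successor.

No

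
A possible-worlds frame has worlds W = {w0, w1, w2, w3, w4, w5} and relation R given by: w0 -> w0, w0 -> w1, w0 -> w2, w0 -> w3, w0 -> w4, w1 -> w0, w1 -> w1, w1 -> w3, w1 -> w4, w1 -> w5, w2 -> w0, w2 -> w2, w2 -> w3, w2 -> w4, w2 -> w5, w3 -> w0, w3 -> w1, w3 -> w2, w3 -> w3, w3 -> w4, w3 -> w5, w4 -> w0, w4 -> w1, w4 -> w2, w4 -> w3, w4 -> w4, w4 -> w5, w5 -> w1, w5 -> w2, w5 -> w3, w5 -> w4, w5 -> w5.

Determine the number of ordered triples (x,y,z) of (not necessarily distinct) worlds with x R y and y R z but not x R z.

Enumerating: (w0,w1,w5), (w0,w2,w5), (w0,w3,w5), (w0,w4,w5), (w1,w0,w2), (w1,w3,w2), (w1,w4,w2), (w1,w5,w2), (w2,w0,w1), (w2,w3,w1), (w2,w4,w1), (w2,w5,w1), (w5,w1,w0), (w5,w2,w0), (w5,w3,w0), (w5,w4,w0).

16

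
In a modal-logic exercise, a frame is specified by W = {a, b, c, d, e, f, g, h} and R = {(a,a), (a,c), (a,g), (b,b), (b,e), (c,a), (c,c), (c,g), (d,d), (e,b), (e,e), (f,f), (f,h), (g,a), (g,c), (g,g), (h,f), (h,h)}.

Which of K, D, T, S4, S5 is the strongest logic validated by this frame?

S5

Serial (axiom D): yes — every world has a successor (e.g. a R a).
Reflexive (axiom T): yes — every world is R-related to itself.
Transitive (axiom 4): yes — every two-step R-path is closed by a direct edge.
Euclidean (axiom 5): yes — any two successors of a common world are R-related.
So F validates K, D, T, S4, S5. The strongest is S5.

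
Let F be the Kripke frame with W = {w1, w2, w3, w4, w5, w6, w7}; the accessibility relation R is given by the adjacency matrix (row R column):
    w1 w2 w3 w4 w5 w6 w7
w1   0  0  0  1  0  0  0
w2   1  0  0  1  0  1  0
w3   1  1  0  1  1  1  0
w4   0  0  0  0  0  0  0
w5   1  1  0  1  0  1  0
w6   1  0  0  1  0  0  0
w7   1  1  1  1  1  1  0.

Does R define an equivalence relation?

No

Reflexive: no — w1 is not related to itself.
Symmetric: no — w1 R w4 but not w4 R w1.
Transitive: yes — every two-step R-path is closed by a direct edge.
So R is not an equivalence relation.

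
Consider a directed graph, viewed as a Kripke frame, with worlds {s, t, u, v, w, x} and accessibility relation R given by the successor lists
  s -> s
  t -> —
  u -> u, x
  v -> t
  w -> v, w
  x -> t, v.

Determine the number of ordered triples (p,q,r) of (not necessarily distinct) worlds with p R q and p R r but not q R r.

Enumerating: (u,x,u), (u,x,x), (v,t,t), (w,v,v), (w,v,w), (x,t,t), (x,t,v), (x,v,v).

8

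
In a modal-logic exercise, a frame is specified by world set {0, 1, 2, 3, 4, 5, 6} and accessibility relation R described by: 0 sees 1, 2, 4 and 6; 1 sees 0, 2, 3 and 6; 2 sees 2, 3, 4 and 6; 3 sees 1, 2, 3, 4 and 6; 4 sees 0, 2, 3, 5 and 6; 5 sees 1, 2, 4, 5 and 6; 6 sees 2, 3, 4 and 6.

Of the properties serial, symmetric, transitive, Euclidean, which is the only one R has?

serial

Serial: yes — every world has a successor (e.g. 0 R 1).
Symmetric: no — 0 R 2 but not 2 R 0.
Transitive: no — 0 R 1 and 1 R 3, but not 0 R 3.
Euclidean: no — 0 R 1 and 0 R 4, but not 1 R 4.
Only serial holds.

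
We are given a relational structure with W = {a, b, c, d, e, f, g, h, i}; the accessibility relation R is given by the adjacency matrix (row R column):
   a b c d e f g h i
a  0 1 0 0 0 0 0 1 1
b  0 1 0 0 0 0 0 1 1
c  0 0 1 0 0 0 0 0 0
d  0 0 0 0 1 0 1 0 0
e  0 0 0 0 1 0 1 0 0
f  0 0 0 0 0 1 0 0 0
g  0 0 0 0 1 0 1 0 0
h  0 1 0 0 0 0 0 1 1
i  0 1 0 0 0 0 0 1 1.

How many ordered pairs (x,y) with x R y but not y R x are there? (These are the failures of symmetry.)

5

Enumerating: (a,b), (a,h), (a,i), (d,e), (d,g).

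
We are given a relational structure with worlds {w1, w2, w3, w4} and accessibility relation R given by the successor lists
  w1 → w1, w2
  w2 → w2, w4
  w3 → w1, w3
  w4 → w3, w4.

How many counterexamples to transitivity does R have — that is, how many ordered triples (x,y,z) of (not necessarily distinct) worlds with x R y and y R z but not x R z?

4

Enumerating: (w1,w2,w4), (w2,w4,w3), (w3,w1,w2), (w4,w3,w1).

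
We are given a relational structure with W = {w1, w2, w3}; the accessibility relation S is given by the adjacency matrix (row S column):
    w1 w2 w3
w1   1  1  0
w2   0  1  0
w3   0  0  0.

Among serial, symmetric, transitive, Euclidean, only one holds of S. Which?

Serial: no — w3 has no S-successor.
Symmetric: no — w1 S w2 but not w2 S w1.
Transitive: yes — every two-step S-path is closed by a direct edge.
Euclidean: no — w1 S w2 and w1 S w1, but not w2 S w1.
Only transitive holds.

transitive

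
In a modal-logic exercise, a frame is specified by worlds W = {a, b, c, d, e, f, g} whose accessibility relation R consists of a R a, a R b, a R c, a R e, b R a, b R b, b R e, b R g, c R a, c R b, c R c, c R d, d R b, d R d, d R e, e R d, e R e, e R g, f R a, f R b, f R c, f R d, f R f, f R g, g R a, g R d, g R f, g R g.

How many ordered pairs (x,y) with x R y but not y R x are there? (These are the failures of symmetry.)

Enumerating: (a,e), (b,e), (b,g), (c,b), (c,d), (d,b), (e,g), (f,a), (f,b), (f,c), (f,d), (g,a), (g,d).

13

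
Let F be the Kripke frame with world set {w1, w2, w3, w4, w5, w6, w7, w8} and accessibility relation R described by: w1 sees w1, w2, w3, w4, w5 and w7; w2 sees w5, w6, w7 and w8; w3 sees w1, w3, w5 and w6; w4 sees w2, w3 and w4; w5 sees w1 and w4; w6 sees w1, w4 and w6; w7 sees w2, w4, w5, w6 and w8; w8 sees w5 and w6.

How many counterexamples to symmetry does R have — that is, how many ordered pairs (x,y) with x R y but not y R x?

Enumerating: (w1,w2), (w1,w4), (w1,w7), (w2,w5), (w2,w6), (w2,w8), (w3,w5), (w3,w6), (w4,w2), (w4,w3), (w5,w4), (w6,w1), … and 7 more.
Total: 19.

19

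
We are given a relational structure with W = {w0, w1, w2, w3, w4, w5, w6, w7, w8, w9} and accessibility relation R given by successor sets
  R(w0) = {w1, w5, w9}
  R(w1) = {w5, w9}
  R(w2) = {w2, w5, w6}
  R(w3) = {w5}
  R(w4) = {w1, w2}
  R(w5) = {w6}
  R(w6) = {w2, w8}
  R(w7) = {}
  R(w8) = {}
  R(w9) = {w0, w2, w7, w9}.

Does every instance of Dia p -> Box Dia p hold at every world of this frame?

By correspondence theory, 5 is valid on a frame iff R is Euclidean.
Euclidean: no — w0 R w5 and w0 R w1, but not w5 R w1.

No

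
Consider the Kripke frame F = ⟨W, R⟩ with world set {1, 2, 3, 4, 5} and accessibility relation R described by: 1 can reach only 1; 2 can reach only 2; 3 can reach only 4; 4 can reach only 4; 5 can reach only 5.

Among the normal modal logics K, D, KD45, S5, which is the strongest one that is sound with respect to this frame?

Serial (axiom D): yes — every world has a successor (e.g. 1 R 1).
Euclidean (axiom 5): yes — any two successors of a common world are R-related.
Transitive (axiom 4): yes — every two-step R-path is closed by a direct edge.
Reflexive (axiom T): no — 3 is not related to itself.
So F validates K, D, KD45; S5 would additionally require R to be reflexive. The strongest is KD45.

KD45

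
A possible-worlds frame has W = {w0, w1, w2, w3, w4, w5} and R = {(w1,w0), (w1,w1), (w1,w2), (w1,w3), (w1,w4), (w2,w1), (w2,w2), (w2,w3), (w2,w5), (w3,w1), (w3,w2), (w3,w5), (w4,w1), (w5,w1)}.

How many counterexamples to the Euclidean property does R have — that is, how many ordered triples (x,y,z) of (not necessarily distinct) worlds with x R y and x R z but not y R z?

22

Enumerating: (w1,w0,w0), (w1,w0,w1), (w1,w0,w2), (w1,w0,w3), (w1,w0,w4), (w1,w2,w0), (w1,w2,w4), (w1,w3,w0), (w1,w3,w3), (w1,w3,w4), (w1,w4,w0), (w1,w4,w2), … and 10 more.
Total: 22.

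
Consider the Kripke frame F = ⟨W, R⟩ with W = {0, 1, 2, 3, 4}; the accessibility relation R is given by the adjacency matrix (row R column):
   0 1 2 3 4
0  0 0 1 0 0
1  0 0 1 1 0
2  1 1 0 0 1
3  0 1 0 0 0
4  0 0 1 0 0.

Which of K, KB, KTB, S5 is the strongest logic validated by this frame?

Symmetric (axiom B): yes — every pair in R has its reverse in R.
Reflexive (axiom T): no — 0 is not related to itself.
Euclidean (axiom 5): no — 1 R 2 and 1 R 3, but not 2 R 3.
So F validates K, KB; KTB would additionally require R to be reflexive. The strongest is KB.

KB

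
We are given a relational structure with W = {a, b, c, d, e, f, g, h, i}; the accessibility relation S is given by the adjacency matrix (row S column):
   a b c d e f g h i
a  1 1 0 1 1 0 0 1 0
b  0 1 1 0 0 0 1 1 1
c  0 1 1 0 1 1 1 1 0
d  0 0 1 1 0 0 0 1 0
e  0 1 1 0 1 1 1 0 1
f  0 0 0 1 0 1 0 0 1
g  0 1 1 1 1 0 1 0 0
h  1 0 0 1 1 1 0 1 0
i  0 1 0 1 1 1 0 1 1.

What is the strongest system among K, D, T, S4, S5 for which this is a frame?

Serial (axiom D): yes — every world has a successor (e.g. a S a).
Reflexive (axiom T): yes — every world is S-related to itself.
Transitive (axiom 4): no — a S b and b S c, but not a S c.
Euclidean (axiom 5): no — a S b and a S d, but not b S d.
So F validates K, D, T; S4 would additionally require S to be transitive. The strongest is T.

T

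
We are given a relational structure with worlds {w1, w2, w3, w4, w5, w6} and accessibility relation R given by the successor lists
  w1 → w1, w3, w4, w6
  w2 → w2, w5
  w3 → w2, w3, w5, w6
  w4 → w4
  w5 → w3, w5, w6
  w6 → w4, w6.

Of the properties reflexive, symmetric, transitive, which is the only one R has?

reflexive

Reflexive: yes — every world is R-related to itself.
Symmetric: no — w1 R w3 but not w3 R w1.
Transitive: no — w1 R w3 and w3 R w2, but not w1 R w2.
Only reflexive holds.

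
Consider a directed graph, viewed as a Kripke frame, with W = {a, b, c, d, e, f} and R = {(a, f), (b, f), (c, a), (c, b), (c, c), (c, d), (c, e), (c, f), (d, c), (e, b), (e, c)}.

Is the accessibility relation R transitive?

Transitive: no — d R c and c R a, but not d R a.

No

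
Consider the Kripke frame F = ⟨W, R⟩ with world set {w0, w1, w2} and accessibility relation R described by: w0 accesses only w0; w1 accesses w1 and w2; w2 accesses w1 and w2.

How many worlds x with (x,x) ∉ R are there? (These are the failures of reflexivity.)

0

R is reflexive; there are no such worlds.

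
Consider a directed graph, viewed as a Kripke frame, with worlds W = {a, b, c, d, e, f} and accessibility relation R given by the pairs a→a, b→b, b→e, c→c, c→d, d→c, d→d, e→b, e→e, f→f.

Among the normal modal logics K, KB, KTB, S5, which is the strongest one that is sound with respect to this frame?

S5

Symmetric (axiom B): yes — every pair in R has its reverse in R.
Reflexive (axiom T): yes — every world is R-related to itself.
Euclidean (axiom 5): yes — any two successors of a common world are R-related.
So F validates K, KB, KTB, S5. The strongest is S5.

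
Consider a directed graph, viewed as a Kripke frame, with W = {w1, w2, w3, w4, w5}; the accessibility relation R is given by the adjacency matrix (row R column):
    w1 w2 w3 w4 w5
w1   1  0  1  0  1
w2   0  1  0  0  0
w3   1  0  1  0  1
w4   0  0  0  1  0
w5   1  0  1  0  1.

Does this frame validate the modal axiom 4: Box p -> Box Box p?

By correspondence theory, 4 is valid on a frame iff R is transitive.
Transitive: yes — every two-step R-path is closed by a direct edge.

Yes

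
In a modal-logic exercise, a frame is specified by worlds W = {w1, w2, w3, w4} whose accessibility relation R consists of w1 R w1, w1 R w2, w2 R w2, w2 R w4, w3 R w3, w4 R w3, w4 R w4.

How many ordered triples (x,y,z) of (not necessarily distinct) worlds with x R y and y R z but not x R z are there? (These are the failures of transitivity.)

2

Enumerating: (w1,w2,w4), (w2,w4,w3).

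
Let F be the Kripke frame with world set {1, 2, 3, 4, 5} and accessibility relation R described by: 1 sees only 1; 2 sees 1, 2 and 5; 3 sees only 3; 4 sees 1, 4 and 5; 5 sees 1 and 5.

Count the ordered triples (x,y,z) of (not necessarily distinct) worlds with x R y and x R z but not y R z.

Enumerating: (2,1,2), (2,1,5), (2,5,2), (4,1,4), (4,1,5), (4,5,4), (5,1,5).

7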